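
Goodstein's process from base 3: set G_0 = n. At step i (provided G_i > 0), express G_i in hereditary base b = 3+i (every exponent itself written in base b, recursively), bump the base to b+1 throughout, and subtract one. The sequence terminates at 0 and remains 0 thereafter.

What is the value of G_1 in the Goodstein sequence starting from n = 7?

(0) 7|_3 = 2·3 + 1 ↦ 2·4 + 1|_4 = 9 ⇒ 8
(1) 8|_4 = 2·4 ↦ 2·5|_5 = 10 ⇒ 9

8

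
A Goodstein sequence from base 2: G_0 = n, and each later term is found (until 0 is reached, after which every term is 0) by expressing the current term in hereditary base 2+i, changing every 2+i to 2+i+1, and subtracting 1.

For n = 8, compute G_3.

6310

8 —HB2→ 2^(2 + 1) —bump→ 3^(3 + 1) = 81 —(−1)→ 80
80 —HB3→ 2·3^3 + 2·3^2 + 2·3 + 2 —bump→ 2·4^4 + 2·4^2 + 2·4 + 2 = 554 —(−1)→ 553
553 —HB4→ 2·4^4 + 2·4^2 + 2·4 + 1 —bump→ 2·5^5 + 2·5^2 + 2·5 + 1 = 6311 —(−1)→ 6310
6310 —HB5→ 2·5^5 + 2·5^2 + 2·5 —bump→ 2·6^6 + 2·6^2 + 2·6 = 93396 —(−1)→ 93395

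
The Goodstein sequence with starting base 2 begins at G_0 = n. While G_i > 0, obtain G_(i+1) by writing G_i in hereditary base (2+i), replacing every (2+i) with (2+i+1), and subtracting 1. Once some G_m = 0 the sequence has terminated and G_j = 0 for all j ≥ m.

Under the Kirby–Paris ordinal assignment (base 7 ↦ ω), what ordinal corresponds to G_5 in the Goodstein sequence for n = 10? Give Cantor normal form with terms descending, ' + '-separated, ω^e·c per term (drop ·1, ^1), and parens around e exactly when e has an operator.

G_0=10  [base 2] 2^(2 + 1) + 2  →[2↦3]→  3^(3 + 1) + 3 = 84  −1 ⇒ G_1=83
G_1=83  [base 3] 3^(3 + 1) + 2  →[3↦4]→  4^(4 + 1) + 2 = 1026  −1 ⇒ G_2=1025
G_2=1025  [base 4] 4^(4 + 1) + 1  →[4↦5]→  5^(5 + 1) + 1 = 15626  −1 ⇒ G_3=15625
G_3=15625  [base 5] 5^(5 + 1)  →[5↦6]→  6^(6 + 1) = 279936  −1 ⇒ G_4=279935
G_4=279935  [base 6] 5·6^6 + 5·6^5 + 5·6^4 + 5·6^3 + 5·6^2 + 5·6 + 5  →[6↦7]→  5·7^7 + 5·7^5 + 5·7^4 + 5·7^3 + 5·7^2 + 5·7 + 5 = 4215755  −1 ⇒ G_5=4215754
G_5=4215754  [base 7] 5·7^7 + 5·7^5 + 5·7^4 + 5·7^3 + 5·7^2 + 5·7 + 4  →[7↦8]→  5·8^8 + 5·8^5 + 5·8^4 + 5·8^3 + 5·8^2 + 5·8 + 4 = 84073324  −1 ⇒ G_6=84073323

ω^ω·5 + ω^5·5 + ω^4·5 + ω^3·5 + ω^2·5 + ω·5 + 4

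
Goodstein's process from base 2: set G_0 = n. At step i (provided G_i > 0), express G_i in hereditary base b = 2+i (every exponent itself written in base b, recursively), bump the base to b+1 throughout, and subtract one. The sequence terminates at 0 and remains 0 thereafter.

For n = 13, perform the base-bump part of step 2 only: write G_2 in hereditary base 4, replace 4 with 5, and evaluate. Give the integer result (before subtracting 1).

base 2: 13 = 2^(2 + 1) + 2^2 + 1; at 3: 3^(3 + 1) + 3^3 + 1 = 109; next = 108
base 3: 108 = 3^(3 + 1) + 3^3; at 4: 4^(4 + 1) + 4^4 = 1280; next = 1279
base 4: 1279 = 4^(4 + 1) + 3·4^3 + 3·4^2 + 3·4 + 3; at 5: 5^(5 + 1) + 3·5^3 + 3·5^2 + 3·5 + 3 = 16093; next = 16092

16093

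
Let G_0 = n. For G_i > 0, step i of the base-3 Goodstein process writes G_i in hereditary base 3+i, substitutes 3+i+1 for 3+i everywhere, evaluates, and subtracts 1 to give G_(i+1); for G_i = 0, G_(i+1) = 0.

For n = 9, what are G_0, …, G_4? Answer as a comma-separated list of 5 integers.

base 3: 9 = 3^2; at 4: 4^2 = 16; next = 15
base 4: 15 = 3·4 + 3; at 5: 3·5 + 3 = 18; next = 17
base 5: 17 = 3·5 + 2; at 6: 3·6 + 2 = 20; next = 19
base 6: 19 = 3·6 + 1; at 7: 3·7 + 1 = 22; next = 21

9, 15, 17, 19, 21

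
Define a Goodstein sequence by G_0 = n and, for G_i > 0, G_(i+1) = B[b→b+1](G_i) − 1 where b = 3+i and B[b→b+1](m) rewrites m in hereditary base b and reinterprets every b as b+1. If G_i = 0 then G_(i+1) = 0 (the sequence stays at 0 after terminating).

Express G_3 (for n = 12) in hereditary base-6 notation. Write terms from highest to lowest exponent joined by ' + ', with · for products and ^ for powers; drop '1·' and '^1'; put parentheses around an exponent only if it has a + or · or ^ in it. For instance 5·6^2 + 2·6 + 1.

6^2 + 1

G_0 = 12. HB_3(12) = 3^2 + 3. Bump = 20. G_1 = 19.
G_1 = 19. HB_4(19) = 4^2 + 3. Bump = 28. G_2 = 27.
G_2 = 27. HB_5(27) = 5^2 + 2. Bump = 38. G_3 = 37.
G_3 = 37. HB_6(37) = 6^2 + 1. Bump = 50. G_4 = 49.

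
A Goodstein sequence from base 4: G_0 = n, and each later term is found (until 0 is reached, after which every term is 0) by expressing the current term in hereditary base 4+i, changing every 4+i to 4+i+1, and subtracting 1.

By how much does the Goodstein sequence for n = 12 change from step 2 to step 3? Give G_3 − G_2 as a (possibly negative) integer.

1

base 4: 12 = 3·4; at 5: 3·5 = 15; next = 14
base 5: 14 = 2·5 + 4; at 6: 2·6 + 4 = 16; next = 15
base 6: 15 = 2·6 + 3; at 7: 2·7 + 3 = 17; next = 16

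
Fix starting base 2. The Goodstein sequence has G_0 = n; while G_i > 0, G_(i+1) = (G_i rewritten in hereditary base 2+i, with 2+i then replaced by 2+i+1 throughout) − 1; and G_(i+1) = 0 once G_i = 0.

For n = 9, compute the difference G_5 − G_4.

i=0: 9 = 2^(2 + 1) + 1 (b=2); 2→3: 3^(3 + 1) + 1 = 82; 82−1 = 81
i=1: 81 = 3^(3 + 1) (b=3); 3→4: 4^(4 + 1) = 1024; 1024−1 = 1023
i=2: 1023 = 3·4^4 + 3·4^3 + 3·4^2 + 3·4 + 3 (b=4); 4→5: 3·5^5 + 3·5^3 + 3·5^2 + 3·5 + 3 = 9843; 9843−1 = 9842
i=3: 9842 = 3·5^5 + 3·5^3 + 3·5^2 + 3·5 + 2 (b=5); 5→6: 3·6^6 + 3·6^3 + 3·6^2 + 3·6 + 2 = 140744; 140744−1 = 140743
i=4: 140743 = 3·6^6 + 3·6^3 + 3·6^2 + 3·6 + 1 (b=6); 6→7: 3·7^7 + 3·7^3 + 3·7^2 + 3·7 + 1 = 2471827; 2471827−1 = 2471826

2331083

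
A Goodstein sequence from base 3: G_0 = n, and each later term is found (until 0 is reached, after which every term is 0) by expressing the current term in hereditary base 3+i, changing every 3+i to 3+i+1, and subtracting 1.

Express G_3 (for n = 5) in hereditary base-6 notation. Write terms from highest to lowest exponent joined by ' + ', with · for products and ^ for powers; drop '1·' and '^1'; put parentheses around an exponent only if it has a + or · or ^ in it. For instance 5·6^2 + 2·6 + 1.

5 —HB3→ 3 + 2 —bump→ 4 + 2 = 6 —(−1)→ 5
5 —HB4→ 4 + 1 —bump→ 5 + 1 = 6 —(−1)→ 5
5 —HB5→ 5 —bump→ 6 = 6 —(−1)→ 5
5 —HB6→ 5 —bump→ 5 = 5 —(−1)→ 4

5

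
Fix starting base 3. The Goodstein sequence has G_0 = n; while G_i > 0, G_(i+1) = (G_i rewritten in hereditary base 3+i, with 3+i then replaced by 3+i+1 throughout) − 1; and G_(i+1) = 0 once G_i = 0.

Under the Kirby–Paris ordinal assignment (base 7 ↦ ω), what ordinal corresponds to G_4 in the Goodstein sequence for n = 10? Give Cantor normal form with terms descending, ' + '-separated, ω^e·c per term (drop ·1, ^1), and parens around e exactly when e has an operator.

i=0: 10 = 3^2 + 1 (b=3); 3→4: 4^2 + 1 = 17; 17−1 = 16
i=1: 16 = 4^2 (b=4); 4→5: 5^2 = 25; 25−1 = 24
i=2: 24 = 4·5 + 4 (b=5); 5→6: 4·6 + 4 = 28; 28−1 = 27
i=3: 27 = 4·6 + 3 (b=6); 6→7: 4·7 + 3 = 31; 31−1 = 30
i=4: 30 = 4·7 + 2 (b=7); 7→8: 4·8 + 2 = 34; 34−1 = 33

ω·4 + 2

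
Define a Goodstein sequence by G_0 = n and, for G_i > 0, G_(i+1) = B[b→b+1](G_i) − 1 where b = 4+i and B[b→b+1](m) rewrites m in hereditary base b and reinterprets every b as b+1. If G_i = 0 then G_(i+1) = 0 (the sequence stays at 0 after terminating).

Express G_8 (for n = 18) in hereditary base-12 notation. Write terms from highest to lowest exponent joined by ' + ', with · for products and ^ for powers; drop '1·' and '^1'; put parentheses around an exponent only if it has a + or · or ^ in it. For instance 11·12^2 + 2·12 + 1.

G_0 = 18. HB_4(18) = 4^2 + 2. Bump = 27. G_1 = 26.
G_1 = 26. HB_5(26) = 5^2 + 1. Bump = 37. G_2 = 36.
G_2 = 36. HB_6(36) = 6^2. Bump = 49. G_3 = 48.
G_3 = 48. HB_7(48) = 6·7 + 6. Bump = 54. G_4 = 53.
G_4 = 53. HB_8(53) = 6·8 + 5. Bump = 59. G_5 = 58.
G_5 = 58. HB_9(58) = 6·9 + 4. Bump = 64. G_6 = 63.
G_6 = 63. HB_10(63) = 6·10 + 3. Bump = 69. G_7 = 68.
G_7 = 68. HB_11(68) = 6·11 + 2. Bump = 74. G_8 = 73.

6·12 + 1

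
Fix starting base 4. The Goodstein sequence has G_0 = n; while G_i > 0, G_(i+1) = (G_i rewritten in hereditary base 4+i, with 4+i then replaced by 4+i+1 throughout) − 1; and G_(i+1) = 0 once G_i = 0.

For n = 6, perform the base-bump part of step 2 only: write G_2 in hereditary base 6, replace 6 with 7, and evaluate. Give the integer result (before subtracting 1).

7

G_0 = 6. HB_4(6) = 4 + 2. Bump = 7. G_1 = 6.
G_1 = 6. HB_5(6) = 5 + 1. Bump = 7. G_2 = 6.
G_2 = 6. HB_6(6) = 6. Bump = 7. G_3 = 6.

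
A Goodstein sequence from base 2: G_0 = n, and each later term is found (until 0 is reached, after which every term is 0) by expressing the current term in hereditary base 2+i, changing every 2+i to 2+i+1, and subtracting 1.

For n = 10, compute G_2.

10 —HB2→ 2^(2 + 1) + 2 —bump→ 3^(3 + 1) + 3 = 84 —(−1)→ 83
83 —HB3→ 3^(3 + 1) + 2 —bump→ 4^(4 + 1) + 2 = 1026 —(−1)→ 1025
1025 —HB4→ 4^(4 + 1) + 1 —bump→ 5^(5 + 1) + 1 = 15626 —(−1)→ 15625

1025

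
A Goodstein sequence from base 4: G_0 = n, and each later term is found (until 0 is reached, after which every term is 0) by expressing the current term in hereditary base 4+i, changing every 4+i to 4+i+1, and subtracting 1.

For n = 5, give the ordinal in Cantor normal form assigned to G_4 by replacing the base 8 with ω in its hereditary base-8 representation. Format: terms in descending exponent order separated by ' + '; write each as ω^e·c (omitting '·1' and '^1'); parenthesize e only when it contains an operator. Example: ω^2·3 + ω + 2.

3

i=0: 5 = 4 + 1 (b=4); 4→5: 5 + 1 = 6; 6−1 = 5
i=1: 5 = 5 (b=5); 5→6: 6 = 6; 6−1 = 5
i=2: 5 = 5 (b=6); 6→7: 5 = 5; 5−1 = 4
i=3: 4 = 4 (b=7); 7→8: 4 = 4; 4−1 = 3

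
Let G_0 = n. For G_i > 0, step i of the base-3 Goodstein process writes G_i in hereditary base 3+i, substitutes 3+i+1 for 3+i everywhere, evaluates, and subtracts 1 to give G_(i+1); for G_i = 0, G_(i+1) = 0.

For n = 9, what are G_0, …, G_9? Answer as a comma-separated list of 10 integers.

(0) 9|_3 = 3^2 ↦ 4^2|_4 = 16 ⇒ 15
(1) 15|_4 = 3·4 + 3 ↦ 3·5 + 3|_5 = 18 ⇒ 17
(2) 17|_5 = 3·5 + 2 ↦ 3·6 + 2|_6 = 20 ⇒ 19
(3) 19|_6 = 3·6 + 1 ↦ 3·7 + 1|_7 = 22 ⇒ 21
(4) 21|_7 = 3·7 ↦ 3·8|_8 = 24 ⇒ 23
(5) 23|_8 = 2·8 + 7 ↦ 2·9 + 7|_9 = 25 ⇒ 24
(6) 24|_9 = 2·9 + 6 ↦ 2·10 + 6|_10 = 26 ⇒ 25
(7) 25|_10 = 2·10 + 5 ↦ 2·11 + 5|_11 = 27 ⇒ 26
(8) 26|_11 = 2·11 + 4 ↦ 2·12 + 4|_12 = 28 ⇒ 27

9, 15, 17, 19, 21, 23, 24, 25, 26, 27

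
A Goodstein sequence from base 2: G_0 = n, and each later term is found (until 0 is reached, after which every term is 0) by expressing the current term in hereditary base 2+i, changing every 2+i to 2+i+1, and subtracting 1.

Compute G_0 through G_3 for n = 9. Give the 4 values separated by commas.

G_0=9  [base 2] 2^(2 + 1) + 1  →[2↦3]→  3^(3 + 1) + 1 = 82  −1 ⇒ G_1=81
G_1=81  [base 3] 3^(3 + 1)  →[3↦4]→  4^(4 + 1) = 1024  −1 ⇒ G_2=1023
G_2=1023  [base 4] 3·4^4 + 3·4^3 + 3·4^2 + 3·4 + 3  →[4↦5]→  3·5^5 + 3·5^3 + 3·5^2 + 3·5 + 3 = 9843  −1 ⇒ G_3=9842

9, 81, 1023, 9842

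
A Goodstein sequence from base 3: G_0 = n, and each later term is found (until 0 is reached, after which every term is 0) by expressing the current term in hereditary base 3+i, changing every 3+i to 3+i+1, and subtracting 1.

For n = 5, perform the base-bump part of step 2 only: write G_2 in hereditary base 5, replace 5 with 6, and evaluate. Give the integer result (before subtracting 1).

[0] 5 ≡ 3 + 2 (base 3). Lift 4: 6. −1: 5.
[1] 5 ≡ 4 + 1 (base 4). Lift 5: 6. −1: 5.
[2] 5 ≡ 5 (base 5). Lift 6: 6. −1: 5.

6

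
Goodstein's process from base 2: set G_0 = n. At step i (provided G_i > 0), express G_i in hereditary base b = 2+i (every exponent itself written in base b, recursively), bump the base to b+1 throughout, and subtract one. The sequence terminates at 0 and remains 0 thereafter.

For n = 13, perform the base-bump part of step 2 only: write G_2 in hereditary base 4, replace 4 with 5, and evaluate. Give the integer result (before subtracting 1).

i=0: 13 = 2^(2 + 1) + 2^2 + 1 (b=2); 2→3: 3^(3 + 1) + 3^3 + 1 = 109; 109−1 = 108
i=1: 108 = 3^(3 + 1) + 3^3 (b=3); 3→4: 4^(4 + 1) + 4^4 = 1280; 1280−1 = 1279
i=2: 1279 = 4^(4 + 1) + 3·4^3 + 3·4^2 + 3·4 + 3 (b=4); 4→5: 5^(5 + 1) + 3·5^3 + 3·5^2 + 3·5 + 3 = 16093; 16093−1 = 16092

16093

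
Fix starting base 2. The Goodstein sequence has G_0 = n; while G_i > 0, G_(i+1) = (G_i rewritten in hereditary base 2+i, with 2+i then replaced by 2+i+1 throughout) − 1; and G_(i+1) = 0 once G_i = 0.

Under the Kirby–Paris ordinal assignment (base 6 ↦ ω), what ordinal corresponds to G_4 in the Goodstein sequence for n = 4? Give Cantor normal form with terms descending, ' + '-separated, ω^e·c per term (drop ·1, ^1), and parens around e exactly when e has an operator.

ω^2·2 + ω + 5

G_0=4  [base 2] 2^2  →[2↦3]→  3^3 = 27  −1 ⇒ G_1=26
G_1=26  [base 3] 2·3^2 + 2·3 + 2  →[3↦4]→  2·4^2 + 2·4 + 2 = 42  −1 ⇒ G_2=41
G_2=41  [base 4] 2·4^2 + 2·4 + 1  →[4↦5]→  2·5^2 + 2·5 + 1 = 61  −1 ⇒ G_3=60
G_3=60  [base 5] 2·5^2 + 2·5  →[5↦6]→  2·6^2 + 2·6 = 84  −1 ⇒ G_4=83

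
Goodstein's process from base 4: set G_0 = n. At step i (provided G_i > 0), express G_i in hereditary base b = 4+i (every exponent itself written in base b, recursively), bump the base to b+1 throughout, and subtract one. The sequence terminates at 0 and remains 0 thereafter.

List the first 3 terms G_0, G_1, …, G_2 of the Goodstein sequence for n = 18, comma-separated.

18, 26, 36

G_0=18  [base 4] 4^2 + 2  →[4↦5]→  5^2 + 2 = 27  −1 ⇒ G_1=26
G_1=26  [base 5] 5^2 + 1  →[5↦6]→  6^2 + 1 = 37  −1 ⇒ G_2=36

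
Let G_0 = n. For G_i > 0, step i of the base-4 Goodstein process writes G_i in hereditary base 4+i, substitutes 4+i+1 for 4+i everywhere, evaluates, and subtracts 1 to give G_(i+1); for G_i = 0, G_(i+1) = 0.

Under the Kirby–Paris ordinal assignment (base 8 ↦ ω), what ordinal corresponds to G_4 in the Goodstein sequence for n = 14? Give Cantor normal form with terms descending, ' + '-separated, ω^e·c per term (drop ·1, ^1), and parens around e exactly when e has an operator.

G_0=14  [base 4] 3·4 + 2  →[4↦5]→  3·5 + 2 = 17  −1 ⇒ G_1=16
G_1=16  [base 5] 3·5 + 1  →[5↦6]→  3·6 + 1 = 19  −1 ⇒ G_2=18
G_2=18  [base 6] 3·6  →[6↦7]→  3·7 = 21  −1 ⇒ G_3=20
G_3=20  [base 7] 2·7 + 6  →[7↦8]→  2·8 + 6 = 22  −1 ⇒ G_4=21
G_4=21  [base 8] 2·8 + 5  →[8↦9]→  2·9 + 5 = 23  −1 ⇒ G_5=22

ω·2 + 5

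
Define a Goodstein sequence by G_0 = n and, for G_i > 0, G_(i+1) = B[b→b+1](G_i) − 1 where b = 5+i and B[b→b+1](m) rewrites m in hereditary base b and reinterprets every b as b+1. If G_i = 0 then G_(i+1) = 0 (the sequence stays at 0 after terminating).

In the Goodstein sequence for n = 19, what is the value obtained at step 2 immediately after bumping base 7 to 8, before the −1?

26

base 5: 19 = 3·5 + 4; at 6: 3·6 + 4 = 22; next = 21
base 6: 21 = 3·6 + 3; at 7: 3·7 + 3 = 24; next = 23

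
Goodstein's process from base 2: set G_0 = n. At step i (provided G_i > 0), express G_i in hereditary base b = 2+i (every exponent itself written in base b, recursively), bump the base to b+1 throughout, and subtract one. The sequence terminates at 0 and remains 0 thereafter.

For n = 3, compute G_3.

2

[0] 3 ≡ 2 + 1 (base 2). Lift 3: 4. −1: 3.
[1] 3 ≡ 3 (base 3). Lift 4: 4. −1: 3.
[2] 3 ≡ 3 (base 4). Lift 5: 3. −1: 2.
[3] 2 ≡ 2 (base 5). Lift 6: 2. −1: 1.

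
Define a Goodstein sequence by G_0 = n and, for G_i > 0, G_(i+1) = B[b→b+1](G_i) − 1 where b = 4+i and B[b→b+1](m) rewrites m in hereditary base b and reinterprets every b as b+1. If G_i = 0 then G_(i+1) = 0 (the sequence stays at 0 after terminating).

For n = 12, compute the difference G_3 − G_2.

1

(0) 12|_4 = 3·4 ↦ 3·5|_5 = 15 ⇒ 14
(1) 14|_5 = 2·5 + 4 ↦ 2·6 + 4|_6 = 16 ⇒ 15
(2) 15|_6 = 2·6 + 3 ↦ 2·7 + 3|_7 = 17 ⇒ 16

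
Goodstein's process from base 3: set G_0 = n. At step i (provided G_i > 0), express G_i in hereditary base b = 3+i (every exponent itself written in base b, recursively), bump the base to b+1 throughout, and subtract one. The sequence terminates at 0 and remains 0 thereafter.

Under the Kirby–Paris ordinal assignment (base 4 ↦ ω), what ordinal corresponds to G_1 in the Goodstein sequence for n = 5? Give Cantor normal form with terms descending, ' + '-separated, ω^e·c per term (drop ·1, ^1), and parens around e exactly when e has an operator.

[0] 5 ≡ 3 + 2 (base 3). Lift 4: 6. −1: 5.
[1] 5 ≡ 4 + 1 (base 4). Lift 5: 6. −1: 5.

ω + 1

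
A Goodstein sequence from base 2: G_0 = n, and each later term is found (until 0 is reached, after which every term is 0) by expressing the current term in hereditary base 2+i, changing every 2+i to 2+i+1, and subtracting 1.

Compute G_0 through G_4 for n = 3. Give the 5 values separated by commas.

3, 3, 3, 2, 1

G_0 = 3. HB_2(3) = 2 + 1. Bump = 4. G_1 = 3.
G_1 = 3. HB_3(3) = 3. Bump = 4. G_2 = 3.
G_2 = 3. HB_4(3) = 3. Bump = 3. G_3 = 2.
G_3 = 2. HB_5(2) = 2. Bump = 2. G_4 = 1.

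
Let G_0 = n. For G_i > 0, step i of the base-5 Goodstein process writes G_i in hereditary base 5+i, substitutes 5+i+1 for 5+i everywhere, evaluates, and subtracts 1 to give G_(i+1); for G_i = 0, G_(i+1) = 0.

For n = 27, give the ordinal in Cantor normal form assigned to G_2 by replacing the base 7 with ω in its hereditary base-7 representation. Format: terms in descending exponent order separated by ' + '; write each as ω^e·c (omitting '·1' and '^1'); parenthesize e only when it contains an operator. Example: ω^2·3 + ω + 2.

ω^2

i=0: 27 = 5^2 + 2 (b=5); 5→6: 6^2 + 2 = 38; 38−1 = 37
i=1: 37 = 6^2 + 1 (b=6); 6→7: 7^2 + 1 = 50; 50−1 = 49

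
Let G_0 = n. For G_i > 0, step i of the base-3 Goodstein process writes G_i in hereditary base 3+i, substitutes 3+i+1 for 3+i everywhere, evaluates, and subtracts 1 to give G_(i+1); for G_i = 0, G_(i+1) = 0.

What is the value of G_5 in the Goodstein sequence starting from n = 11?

43

[0] 11 ≡ 3^2 + 2 (base 3). Lift 4: 18. −1: 17.
[1] 17 ≡ 4^2 + 1 (base 4). Lift 5: 26. −1: 25.
[2] 25 ≡ 5^2 (base 5). Lift 6: 36. −1: 35.
[3] 35 ≡ 5·6 + 5 (base 6). Lift 7: 40. −1: 39.
[4] 39 ≡ 5·7 + 4 (base 7). Lift 8: 44. −1: 43.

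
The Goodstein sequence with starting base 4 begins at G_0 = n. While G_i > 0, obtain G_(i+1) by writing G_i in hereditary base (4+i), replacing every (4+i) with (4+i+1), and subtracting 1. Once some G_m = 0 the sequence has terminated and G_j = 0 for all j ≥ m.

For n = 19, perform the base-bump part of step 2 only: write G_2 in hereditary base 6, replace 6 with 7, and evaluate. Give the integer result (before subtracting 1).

19 —HB4→ 4^2 + 3 —bump→ 5^2 + 3 = 28 —(−1)→ 27
27 —HB5→ 5^2 + 2 —bump→ 6^2 + 2 = 38 —(−1)→ 37

50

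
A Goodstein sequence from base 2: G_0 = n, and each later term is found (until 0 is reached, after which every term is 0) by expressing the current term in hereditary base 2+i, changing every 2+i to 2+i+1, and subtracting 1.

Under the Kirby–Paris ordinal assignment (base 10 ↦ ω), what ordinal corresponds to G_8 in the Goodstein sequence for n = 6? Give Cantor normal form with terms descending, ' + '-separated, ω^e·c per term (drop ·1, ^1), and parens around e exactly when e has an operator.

G_0=6  [base 2] 2^2 + 2  →[2↦3]→  3^3 + 3 = 30  −1 ⇒ G_1=29
G_1=29  [base 3] 3^3 + 2  →[3↦4]→  4^4 + 2 = 258  −1 ⇒ G_2=257
G_2=257  [base 4] 4^4 + 1  →[4↦5]→  5^5 + 1 = 3126  −1 ⇒ G_3=3125
G_3=3125  [base 5] 5^5  →[5↦6]→  6^6 = 46656  −1 ⇒ G_4=46655
G_4=46655  [base 6] 5·6^5 + 5·6^4 + 5·6^3 + 5·6^2 + 5·6 + 5  →[6↦7]→  5·7^5 + 5·7^4 + 5·7^3 + 5·7^2 + 5·7 + 5 = 98040  −1 ⇒ G_5=98039
G_5=98039  [base 7] 5·7^5 + 5·7^4 + 5·7^3 + 5·7^2 + 5·7 + 4  →[7↦8]→  5·8^5 + 5·8^4 + 5·8^3 + 5·8^2 + 5·8 + 4 = 187244  −1 ⇒ G_6=187243
G_6=187243  [base 8] 5·8^5 + 5·8^4 + 5·8^3 + 5·8^2 + 5·8 + 3  →[8↦9]→  5·9^5 + 5·9^4 + 5·9^3 + 5·9^2 + 5·9 + 3 = 332148  −1 ⇒ G_7=332147
G_7=332147  [base 9] 5·9^5 + 5·9^4 + 5·9^3 + 5·9^2 + 5·9 + 2  →[9↦10]→  5·10^5 + 5·10^4 + 5·10^3 + 5·10^2 + 5·10 + 2 = 555552  −1 ⇒ G_8=555551

ω^5·5 + ω^4·5 + ω^3·5 + ω^2·5 + ω·5 + 1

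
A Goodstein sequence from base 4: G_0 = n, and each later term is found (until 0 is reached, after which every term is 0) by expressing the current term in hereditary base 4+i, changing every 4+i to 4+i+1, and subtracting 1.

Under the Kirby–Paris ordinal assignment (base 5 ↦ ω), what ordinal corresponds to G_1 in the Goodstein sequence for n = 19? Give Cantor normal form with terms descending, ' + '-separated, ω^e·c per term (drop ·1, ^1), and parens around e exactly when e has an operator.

ω^2 + 2

G_0 = 19. HB_4(19) = 4^2 + 3. Bump = 28. G_1 = 27.
G_1 = 27. HB_5(27) = 5^2 + 2. Bump = 38. G_2 = 37.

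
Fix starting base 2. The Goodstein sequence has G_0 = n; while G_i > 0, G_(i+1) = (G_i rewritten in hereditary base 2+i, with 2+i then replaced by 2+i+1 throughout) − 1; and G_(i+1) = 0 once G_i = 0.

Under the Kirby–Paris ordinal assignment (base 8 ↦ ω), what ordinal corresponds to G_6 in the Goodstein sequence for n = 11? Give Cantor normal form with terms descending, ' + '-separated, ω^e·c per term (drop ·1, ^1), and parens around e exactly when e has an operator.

step 0: 11 = 2^(2 + 1) + 2 + 1; sub 3 for 2: 3^(3 + 1) + 3 + 1; = 85; G_1 = 85−1 = 84
step 1: 84 = 3^(3 + 1) + 3; sub 4 for 3: 4^(4 + 1) + 4; = 1028; G_2 = 1028−1 = 1027
step 2: 1027 = 4^(4 + 1) + 3; sub 5 for 4: 5^(5 + 1) + 3; = 15628; G_3 = 15628−1 = 15627
step 3: 15627 = 5^(5 + 1) + 2; sub 6 for 5: 6^(6 + 1) + 2; = 279938; G_4 = 279938−1 = 279937
step 4: 279937 = 6^(6 + 1) + 1; sub 7 for 6: 7^(7 + 1) + 1; = 5764802; G_5 = 5764802−1 = 5764801
step 5: 5764801 = 7^(7 + 1); sub 8 for 7: 8^(8 + 1); = 134217728; G_6 = 134217728−1 = 134217727
step 6: 134217727 = 7·8^8 + 7·8^7 + 7·8^6 + 7·8^5 + 7·8^4 + 7·8^3 + 7·8^2 + 7·8 + 7; sub 9 for 8: 7·9^9 + 7·9^7 + 7·9^6 + 7·9^5 + 7·9^4 + 7·9^3 + 7·9^2 + 7·9 + 7; = 2749609303; G_7 = 2749609303−1 = 2749609302

ω^ω·7 + ω^7·7 + ω^6·7 + ω^5·7 + ω^4·7 + ω^3·7 + ω^2·7 + ω·7 + 7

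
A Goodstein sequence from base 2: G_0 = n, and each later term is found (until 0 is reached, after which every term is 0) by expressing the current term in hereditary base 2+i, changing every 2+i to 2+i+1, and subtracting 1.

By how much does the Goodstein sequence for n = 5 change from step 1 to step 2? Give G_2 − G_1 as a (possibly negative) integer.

228

5 —HB2→ 2^2 + 1 —bump→ 3^3 + 1 = 28 —(−1)→ 27
27 —HB3→ 3^3 —bump→ 4^4 = 256 —(−1)→ 255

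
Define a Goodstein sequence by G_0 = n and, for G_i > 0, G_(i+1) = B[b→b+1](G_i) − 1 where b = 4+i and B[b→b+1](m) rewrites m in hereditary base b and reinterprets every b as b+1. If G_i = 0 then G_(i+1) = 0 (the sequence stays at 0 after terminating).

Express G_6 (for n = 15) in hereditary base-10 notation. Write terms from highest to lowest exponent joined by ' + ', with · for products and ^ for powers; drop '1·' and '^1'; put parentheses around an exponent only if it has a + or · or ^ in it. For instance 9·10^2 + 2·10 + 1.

G_0=15  [base 4] 3·4 + 3  →[4↦5]→  3·5 + 3 = 18  −1 ⇒ G_1=17
G_1=17  [base 5] 3·5 + 2  →[5↦6]→  3·6 + 2 = 20  −1 ⇒ G_2=19
G_2=19  [base 6] 3·6 + 1  →[6↦7]→  3·7 + 1 = 22  −1 ⇒ G_3=21
G_3=21  [base 7] 3·7  →[7↦8]→  3·8 = 24  −1 ⇒ G_4=23
G_4=23  [base 8] 2·8 + 7  →[8↦9]→  2·9 + 7 = 25  −1 ⇒ G_5=24
G_5=24  [base 9] 2·9 + 6  →[9↦10]→  2·10 + 6 = 26  −1 ⇒ G_6=25

2·10 + 5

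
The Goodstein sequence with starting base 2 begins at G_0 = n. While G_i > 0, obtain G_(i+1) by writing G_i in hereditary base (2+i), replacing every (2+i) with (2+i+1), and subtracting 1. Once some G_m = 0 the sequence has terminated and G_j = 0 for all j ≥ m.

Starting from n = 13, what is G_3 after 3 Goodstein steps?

16092

(0) 13|_2 = 2^(2 + 1) + 2^2 + 1 ↦ 3^(3 + 1) + 3^3 + 1|_3 = 109 ⇒ 108
(1) 108|_3 = 3^(3 + 1) + 3^3 ↦ 4^(4 + 1) + 4^4|_4 = 1280 ⇒ 1279
(2) 1279|_4 = 4^(4 + 1) + 3·4^3 + 3·4^2 + 3·4 + 3 ↦ 5^(5 + 1) + 3·5^3 + 3·5^2 + 3·5 + 3|_5 = 16093 ⇒ 16092
(3) 16092|_5 = 5^(5 + 1) + 3·5^3 + 3·5^2 + 3·5 + 2 ↦ 6^(6 + 1) + 3·6^3 + 3·6^2 + 3·6 + 2|_6 = 280712 ⇒ 280711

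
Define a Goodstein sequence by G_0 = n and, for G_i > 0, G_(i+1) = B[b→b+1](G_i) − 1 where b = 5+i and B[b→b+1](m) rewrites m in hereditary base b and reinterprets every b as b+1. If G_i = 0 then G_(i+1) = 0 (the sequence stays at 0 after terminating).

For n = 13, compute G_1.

[0] 13 ≡ 2·5 + 3 (base 5). Lift 6: 15. −1: 14.
[1] 14 ≡ 2·6 + 2 (base 6). Lift 7: 16. −1: 15.

14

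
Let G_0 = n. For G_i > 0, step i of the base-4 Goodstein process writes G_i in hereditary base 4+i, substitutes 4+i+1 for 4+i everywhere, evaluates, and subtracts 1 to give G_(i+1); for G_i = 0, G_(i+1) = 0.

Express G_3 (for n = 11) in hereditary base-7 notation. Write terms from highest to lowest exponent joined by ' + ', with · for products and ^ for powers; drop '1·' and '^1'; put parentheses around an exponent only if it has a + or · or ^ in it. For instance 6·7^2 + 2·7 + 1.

2·7

i=0: 11 = 2·4 + 3 (b=4); 4→5: 2·5 + 3 = 13; 13−1 = 12
i=1: 12 = 2·5 + 2 (b=5); 5→6: 2·6 + 2 = 14; 14−1 = 13
i=2: 13 = 2·6 + 1 (b=6); 6→7: 2·7 + 1 = 15; 15−1 = 14
i=3: 14 = 2·7 (b=7); 7→8: 2·8 = 16; 16−1 = 15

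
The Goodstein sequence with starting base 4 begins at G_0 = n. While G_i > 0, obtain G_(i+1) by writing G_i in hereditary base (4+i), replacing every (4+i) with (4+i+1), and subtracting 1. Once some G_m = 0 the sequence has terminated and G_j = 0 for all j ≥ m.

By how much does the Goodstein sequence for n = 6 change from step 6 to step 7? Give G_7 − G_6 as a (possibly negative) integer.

6 —HB4→ 4 + 2 —bump→ 5 + 2 = 7 —(−1)→ 6
6 —HB5→ 5 + 1 —bump→ 6 + 1 = 7 —(−1)→ 6
6 —HB6→ 6 —bump→ 7 = 7 —(−1)→ 6
6 —HB7→ 6 —bump→ 6 = 6 —(−1)→ 5
5 —HB8→ 5 —bump→ 5 = 5 —(−1)→ 4
4 —HB9→ 4 —bump→ 4 = 4 —(−1)→ 3
3 —HB10→ 3 —bump→ 3 = 3 —(−1)→ 2

-1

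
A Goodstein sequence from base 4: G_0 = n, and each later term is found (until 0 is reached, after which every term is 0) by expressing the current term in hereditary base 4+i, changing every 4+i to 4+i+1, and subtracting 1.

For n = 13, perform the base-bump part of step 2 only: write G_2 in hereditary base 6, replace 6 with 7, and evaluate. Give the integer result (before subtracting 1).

G_0 = 13. HB_4(13) = 3·4 + 1. Bump = 16. G_1 = 15.
G_1 = 15. HB_5(15) = 3·5. Bump = 18. G_2 = 17.
G_2 = 17. HB_6(17) = 2·6 + 5. Bump = 19. G_3 = 18.

19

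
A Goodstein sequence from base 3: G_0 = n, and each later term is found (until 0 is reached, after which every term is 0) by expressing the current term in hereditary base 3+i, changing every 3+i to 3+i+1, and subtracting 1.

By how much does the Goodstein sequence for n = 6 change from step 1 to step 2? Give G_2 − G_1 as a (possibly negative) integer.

0

G_0 = 6. HB_3(6) = 2·3. Bump = 8. G_1 = 7.
G_1 = 7. HB_4(7) = 4 + 3. Bump = 8. G_2 = 7.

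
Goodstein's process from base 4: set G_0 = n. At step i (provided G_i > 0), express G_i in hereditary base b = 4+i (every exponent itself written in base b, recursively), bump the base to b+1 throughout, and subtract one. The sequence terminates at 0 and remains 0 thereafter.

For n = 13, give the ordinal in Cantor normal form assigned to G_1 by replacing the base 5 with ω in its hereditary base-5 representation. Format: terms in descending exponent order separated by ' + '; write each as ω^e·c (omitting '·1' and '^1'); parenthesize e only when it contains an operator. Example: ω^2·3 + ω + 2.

ω·3

base 4: 13 = 3·4 + 1; at 5: 3·5 + 1 = 16; next = 15
base 5: 15 = 3·5; at 6: 3·6 = 18; next = 17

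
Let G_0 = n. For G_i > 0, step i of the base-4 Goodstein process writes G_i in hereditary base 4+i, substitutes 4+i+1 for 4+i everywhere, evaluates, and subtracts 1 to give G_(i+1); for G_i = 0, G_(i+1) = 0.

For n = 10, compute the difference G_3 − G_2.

base 4: 10 = 2·4 + 2; at 5: 2·5 + 2 = 12; next = 11
base 5: 11 = 2·5 + 1; at 6: 2·6 + 1 = 13; next = 12
base 6: 12 = 2·6; at 7: 2·7 = 14; next = 13

1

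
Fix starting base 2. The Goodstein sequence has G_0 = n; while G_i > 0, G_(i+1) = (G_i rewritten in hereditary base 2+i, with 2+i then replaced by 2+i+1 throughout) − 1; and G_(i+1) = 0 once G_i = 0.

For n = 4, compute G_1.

G_0 = 4. HB_2(4) = 2^2. Bump = 27. G_1 = 26.
G_1 = 26. HB_3(26) = 2·3^2 + 2·3 + 2. Bump = 42. G_2 = 41.

26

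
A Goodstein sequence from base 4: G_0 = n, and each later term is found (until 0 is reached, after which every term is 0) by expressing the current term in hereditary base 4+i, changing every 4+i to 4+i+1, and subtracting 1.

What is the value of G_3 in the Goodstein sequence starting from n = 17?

17 —HB4→ 4^2 + 1 —bump→ 5^2 + 1 = 26 —(−1)→ 25
25 —HB5→ 5^2 —bump→ 6^2 = 36 —(−1)→ 35
35 —HB6→ 5·6 + 5 —bump→ 5·7 + 5 = 40 —(−1)→ 39
39 —HB7→ 5·7 + 4 —bump→ 5·8 + 4 = 44 —(−1)→ 43

39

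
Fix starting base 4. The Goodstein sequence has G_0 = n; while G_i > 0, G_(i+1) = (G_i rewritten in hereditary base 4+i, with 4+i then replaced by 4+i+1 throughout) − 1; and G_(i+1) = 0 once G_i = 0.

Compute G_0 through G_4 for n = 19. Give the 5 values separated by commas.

19, 27, 37, 49, 63

G_0 = 19. HB_4(19) = 4^2 + 3. Bump = 28. G_1 = 27.
G_1 = 27. HB_5(27) = 5^2 + 2. Bump = 38. G_2 = 37.
G_2 = 37. HB_6(37) = 6^2 + 1. Bump = 50. G_3 = 49.
G_3 = 49. HB_7(49) = 7^2. Bump = 64. G_4 = 63.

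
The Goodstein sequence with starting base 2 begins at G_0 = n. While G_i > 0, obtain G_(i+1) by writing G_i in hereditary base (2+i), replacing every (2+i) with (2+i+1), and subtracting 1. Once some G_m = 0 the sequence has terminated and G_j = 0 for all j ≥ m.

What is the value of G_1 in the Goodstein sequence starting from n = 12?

107

G_0 = 12. HB_2(12) = 2^(2 + 1) + 2^2. Bump = 108. G_1 = 107.
G_1 = 107. HB_3(107) = 3^(3 + 1) + 2·3^2 + 2·3 + 2. Bump = 1066. G_2 = 1065.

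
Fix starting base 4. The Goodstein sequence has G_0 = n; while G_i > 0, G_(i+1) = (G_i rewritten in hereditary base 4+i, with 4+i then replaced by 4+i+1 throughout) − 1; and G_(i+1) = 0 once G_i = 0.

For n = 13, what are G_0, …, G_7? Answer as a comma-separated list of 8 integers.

base 4: 13 = 3·4 + 1; at 5: 3·5 + 1 = 16; next = 15
base 5: 15 = 3·5; at 6: 3·6 = 18; next = 17
base 6: 17 = 2·6 + 5; at 7: 2·7 + 5 = 19; next = 18
base 7: 18 = 2·7 + 4; at 8: 2·8 + 4 = 20; next = 19
base 8: 19 = 2·8 + 3; at 9: 2·9 + 3 = 21; next = 20
base 9: 20 = 2·9 + 2; at 10: 2·10 + 2 = 22; next = 21
base 10: 21 = 2·10 + 1; at 11: 2·11 + 1 = 23; next = 22

13, 15, 17, 18, 19, 20, 21, 22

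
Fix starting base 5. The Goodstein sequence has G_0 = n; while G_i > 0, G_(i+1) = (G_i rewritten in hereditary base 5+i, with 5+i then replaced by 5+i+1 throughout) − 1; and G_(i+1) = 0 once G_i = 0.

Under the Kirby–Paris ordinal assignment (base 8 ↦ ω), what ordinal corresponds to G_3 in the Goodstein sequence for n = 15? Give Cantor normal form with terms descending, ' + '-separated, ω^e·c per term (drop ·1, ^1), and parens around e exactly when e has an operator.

G_0=15  [base 5] 3·5  →[5↦6]→  3·6 = 18  −1 ⇒ G_1=17
G_1=17  [base 6] 2·6 + 5  →[6↦7]→  2·7 + 5 = 19  −1 ⇒ G_2=18
G_2=18  [base 7] 2·7 + 4  →[7↦8]→  2·8 + 4 = 20  −1 ⇒ G_3=19
G_3=19  [base 8] 2·8 + 3  →[8↦9]→  2·9 + 3 = 21  −1 ⇒ G_4=20

ω·2 + 3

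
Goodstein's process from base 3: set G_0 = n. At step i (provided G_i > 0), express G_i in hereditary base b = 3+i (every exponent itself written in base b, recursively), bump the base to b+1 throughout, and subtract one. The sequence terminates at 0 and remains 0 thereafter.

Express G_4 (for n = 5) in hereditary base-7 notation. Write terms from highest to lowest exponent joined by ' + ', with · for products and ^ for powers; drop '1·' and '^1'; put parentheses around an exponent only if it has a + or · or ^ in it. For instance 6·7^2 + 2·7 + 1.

(0) 5|_3 = 3 + 2 ↦ 4 + 2|_4 = 6 ⇒ 5
(1) 5|_4 = 4 + 1 ↦ 5 + 1|_5 = 6 ⇒ 5
(2) 5|_5 = 5 ↦ 6|_6 = 6 ⇒ 5
(3) 5|_6 = 5 ↦ 5|_7 = 5 ⇒ 4
(4) 4|_7 = 4 ↦ 4|_8 = 4 ⇒ 3

4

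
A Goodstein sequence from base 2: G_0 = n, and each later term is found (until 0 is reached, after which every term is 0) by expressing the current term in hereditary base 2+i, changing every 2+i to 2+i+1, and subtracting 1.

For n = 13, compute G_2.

1279

[0] 13 ≡ 2^(2 + 1) + 2^2 + 1 (base 2). Lift 3: 109. −1: 108.
[1] 108 ≡ 3^(3 + 1) + 3^3 (base 3). Lift 4: 1280. −1: 1279.
[2] 1279 ≡ 4^(4 + 1) + 3·4^3 + 3·4^2 + 3·4 + 3 (base 4). Lift 5: 16093. −1: 16092.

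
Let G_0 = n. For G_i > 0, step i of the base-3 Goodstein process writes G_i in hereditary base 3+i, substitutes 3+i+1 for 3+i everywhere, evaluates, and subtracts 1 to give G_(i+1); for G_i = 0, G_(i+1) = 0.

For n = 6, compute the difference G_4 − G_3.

0

G_0=6  [base 3] 2·3  →[3↦4]→  2·4 = 8  −1 ⇒ G_1=7
G_1=7  [base 4] 4 + 3  →[4↦5]→  5 + 3 = 8  −1 ⇒ G_2=7
G_2=7  [base 5] 5 + 2  →[5↦6]→  6 + 2 = 8  −1 ⇒ G_3=7
G_3=7  [base 6] 6 + 1  →[6↦7]→  7 + 1 = 8  −1 ⇒ G_4=7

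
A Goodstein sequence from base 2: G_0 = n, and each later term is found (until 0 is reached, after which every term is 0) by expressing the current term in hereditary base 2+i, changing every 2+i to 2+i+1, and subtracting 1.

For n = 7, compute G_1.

(0) 7|_2 = 2^2 + 2 + 1 ↦ 3^3 + 3 + 1|_3 = 31 ⇒ 30
(1) 30|_3 = 3^3 + 3 ↦ 4^4 + 4|_4 = 260 ⇒ 259

30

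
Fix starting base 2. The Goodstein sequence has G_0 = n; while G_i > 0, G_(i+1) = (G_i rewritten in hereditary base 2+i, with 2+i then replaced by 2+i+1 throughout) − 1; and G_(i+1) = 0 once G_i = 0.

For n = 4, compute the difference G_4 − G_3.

4 —HB2→ 2^2 —bump→ 3^3 = 27 —(−1)→ 26
26 —HB3→ 2·3^2 + 2·3 + 2 —bump→ 2·4^2 + 2·4 + 2 = 42 —(−1)→ 41
41 —HB4→ 2·4^2 + 2·4 + 1 —bump→ 2·5^2 + 2·5 + 1 = 61 —(−1)→ 60
60 —HB5→ 2·5^2 + 2·5 —bump→ 2·6^2 + 2·6 = 84 —(−1)→ 83

23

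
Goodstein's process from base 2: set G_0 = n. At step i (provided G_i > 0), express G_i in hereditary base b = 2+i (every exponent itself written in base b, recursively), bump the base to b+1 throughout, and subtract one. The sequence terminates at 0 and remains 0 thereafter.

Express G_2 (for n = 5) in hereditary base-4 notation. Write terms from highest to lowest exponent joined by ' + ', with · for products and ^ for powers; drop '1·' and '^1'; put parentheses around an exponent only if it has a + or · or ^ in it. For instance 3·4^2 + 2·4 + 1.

G_0=5  [base 2] 2^2 + 1  →[2↦3]→  3^3 + 1 = 28  −1 ⇒ G_1=27
G_1=27  [base 3] 3^3  →[3↦4]→  4^4 = 256  −1 ⇒ G_2=255
G_2=255  [base 4] 3·4^3 + 3·4^2 + 3·4 + 3  →[4↦5]→  3·5^3 + 3·5^2 + 3·5 + 3 = 468  −1 ⇒ G_3=467

3·4^3 + 3·4^2 + 3·4 + 3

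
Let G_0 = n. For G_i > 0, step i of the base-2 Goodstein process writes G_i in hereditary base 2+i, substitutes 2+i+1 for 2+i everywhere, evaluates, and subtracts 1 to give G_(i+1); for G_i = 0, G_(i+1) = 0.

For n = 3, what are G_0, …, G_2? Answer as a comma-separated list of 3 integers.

(0) 3|_2 = 2 + 1 ↦ 3 + 1|_3 = 4 ⇒ 3
(1) 3|_3 = 3 ↦ 4|_4 = 4 ⇒ 3

3, 3, 3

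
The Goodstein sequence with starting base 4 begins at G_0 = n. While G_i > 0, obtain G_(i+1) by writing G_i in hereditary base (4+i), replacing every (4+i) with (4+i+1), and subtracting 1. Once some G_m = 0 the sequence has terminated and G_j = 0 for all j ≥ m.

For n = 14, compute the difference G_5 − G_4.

base 4: 14 = 3·4 + 2; at 5: 3·5 + 2 = 17; next = 16
base 5: 16 = 3·5 + 1; at 6: 3·6 + 1 = 19; next = 18
base 6: 18 = 3·6; at 7: 3·7 = 21; next = 20
base 7: 20 = 2·7 + 6; at 8: 2·8 + 6 = 22; next = 21
base 8: 21 = 2·8 + 5; at 9: 2·9 + 5 = 23; next = 22

1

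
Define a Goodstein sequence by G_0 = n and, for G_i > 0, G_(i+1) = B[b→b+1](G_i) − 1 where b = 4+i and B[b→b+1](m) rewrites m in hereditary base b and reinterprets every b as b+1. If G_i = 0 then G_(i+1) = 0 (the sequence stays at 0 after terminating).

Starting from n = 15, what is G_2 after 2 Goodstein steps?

step 0: 15 = 3·4 + 3; sub 5 for 4: 3·5 + 3; = 18; G_1 = 18−1 = 17
step 1: 17 = 3·5 + 2; sub 6 for 5: 3·6 + 2; = 20; G_2 = 20−1 = 19
step 2: 19 = 3·6 + 1; sub 7 for 6: 3·7 + 1; = 22; G_3 = 22−1 = 21

19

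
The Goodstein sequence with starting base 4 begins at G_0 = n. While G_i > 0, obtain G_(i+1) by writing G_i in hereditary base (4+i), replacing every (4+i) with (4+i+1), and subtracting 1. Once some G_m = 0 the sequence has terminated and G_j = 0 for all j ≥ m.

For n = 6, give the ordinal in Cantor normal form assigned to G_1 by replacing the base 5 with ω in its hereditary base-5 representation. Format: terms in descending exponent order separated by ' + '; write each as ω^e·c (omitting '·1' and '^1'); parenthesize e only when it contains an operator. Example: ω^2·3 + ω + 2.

base 4: 6 = 4 + 2; at 5: 5 + 2 = 7; next = 6
base 5: 6 = 5 + 1; at 6: 6 + 1 = 7; next = 6

ω + 1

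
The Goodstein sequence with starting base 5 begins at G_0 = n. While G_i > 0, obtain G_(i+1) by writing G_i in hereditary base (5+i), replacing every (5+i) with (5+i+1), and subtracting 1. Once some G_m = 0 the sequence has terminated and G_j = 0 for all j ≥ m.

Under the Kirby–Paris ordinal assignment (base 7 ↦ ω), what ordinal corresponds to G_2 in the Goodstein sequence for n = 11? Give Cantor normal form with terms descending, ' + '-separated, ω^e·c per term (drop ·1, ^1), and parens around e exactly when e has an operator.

ω + 6

G_0 = 11. HB_5(11) = 2·5 + 1. Bump = 13. G_1 = 12.
G_1 = 12. HB_6(12) = 2·6. Bump = 14. G_2 = 13.
G_2 = 13. HB_7(13) = 7 + 6. Bump = 14. G_3 = 13.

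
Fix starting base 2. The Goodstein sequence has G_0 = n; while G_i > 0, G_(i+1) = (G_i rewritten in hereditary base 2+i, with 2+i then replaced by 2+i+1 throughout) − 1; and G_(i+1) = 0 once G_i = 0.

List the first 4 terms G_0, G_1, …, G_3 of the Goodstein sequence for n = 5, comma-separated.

5, 27, 255, 467

[0] 5 ≡ 2^2 + 1 (base 2). Lift 3: 28. −1: 27.
[1] 27 ≡ 3^3 (base 3). Lift 4: 256. −1: 255.
[2] 255 ≡ 3·4^3 + 3·4^2 + 3·4 + 3 (base 4). Lift 5: 468. −1: 467.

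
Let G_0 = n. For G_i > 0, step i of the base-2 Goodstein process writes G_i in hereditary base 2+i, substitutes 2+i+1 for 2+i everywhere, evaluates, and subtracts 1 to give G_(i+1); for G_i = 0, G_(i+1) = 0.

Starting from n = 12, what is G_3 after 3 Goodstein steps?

15685

G_0 = 12. HB_2(12) = 2^(2 + 1) + 2^2. Bump = 108. G_1 = 107.
G_1 = 107. HB_3(107) = 3^(3 + 1) + 2·3^2 + 2·3 + 2. Bump = 1066. G_2 = 1065.
G_2 = 1065. HB_4(1065) = 4^(4 + 1) + 2·4^2 + 2·4 + 1. Bump = 15686. G_3 = 15685.
G_3 = 15685. HB_5(15685) = 5^(5 + 1) + 2·5^2 + 2·5. Bump = 280020. G_4 = 280019.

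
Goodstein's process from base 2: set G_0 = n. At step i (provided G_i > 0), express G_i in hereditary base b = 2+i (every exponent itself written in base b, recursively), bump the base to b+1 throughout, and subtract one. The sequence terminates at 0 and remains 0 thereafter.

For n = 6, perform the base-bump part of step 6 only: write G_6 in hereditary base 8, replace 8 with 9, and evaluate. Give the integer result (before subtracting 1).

332148

G_0 = 6. HB_2(6) = 2^2 + 2. Bump = 30. G_1 = 29.
G_1 = 29. HB_3(29) = 3^3 + 2. Bump = 258. G_2 = 257.
G_2 = 257. HB_4(257) = 4^4 + 1. Bump = 3126. G_3 = 3125.
G_3 = 3125. HB_5(3125) = 5^5. Bump = 46656. G_4 = 46655.
G_4 = 46655. HB_6(46655) = 5·6^5 + 5·6^4 + 5·6^3 + 5·6^2 + 5·6 + 5. Bump = 98040. G_5 = 98039.
G_5 = 98039. HB_7(98039) = 5·7^5 + 5·7^4 + 5·7^3 + 5·7^2 + 5·7 + 4. Bump = 187244. G_6 = 187243.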